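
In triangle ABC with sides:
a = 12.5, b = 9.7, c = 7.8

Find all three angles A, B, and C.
Law of cosines for each angle (a² = 156.25, b² = 94.09, c² = 60.84):
cos(A) = (b² + c² − a²)/(2bc) = (94.09 + 60.84 − 156.25)/(2·9.7·7.8) = -1.32/151.32 ≈ -0.00872324  ⇒  A ≈ 90.4998°
cos(B) = (a² + c² − b²)/(2ac) = (156.25 + 60.84 − 94.09)/(2·12.5·7.8) = 123/195 ≈ 0.630769  ⇒  B ≈ 50.8931°
cos(C) = (a² + b² − c²)/(2ab) = (156.25 + 94.09 − 60.84)/(2·12.5·9.7) = 189.5/242.5 ≈ 0.781443  ⇒  C ≈ 38.6071°
Check: A + B + C ≈ 180°

A = 90.5°, B = 50.89°, C = 38.61°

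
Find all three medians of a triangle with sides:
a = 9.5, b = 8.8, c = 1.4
Median formula: m_a = ½√(2b² + 2c² − a²) (and cyclically). a² = 90.25, b² = 77.44, c² = 1.96.
m_a = ½√(2·77.44 + 2·1.96 − 90.25) = ½√68.55 ≈ ½·8.27949 ≈ 4.13975
m_b = ½√(2·90.25 + 2·1.96 − 77.44) = ½√106.98 ≈ ½·10.3431 ≈ 5.17156
m_c = ½√(2·90.25 + 2·77.44 − 1.96) = ½√333.42 ≈ ½·18.2598 ≈ 9.1299

m_a = 4.14, m_b = 5.172, m_c = 9.13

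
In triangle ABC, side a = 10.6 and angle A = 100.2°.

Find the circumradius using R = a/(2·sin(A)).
R = a/(2·sin(A)) = 10.6/(2·sin(100.2°))
sin(100.2°) ≈ 0.984196
R ≈ 10.6/(2·0.984196) = 10.6/1.96839 ≈ 5.38511

R = 5.385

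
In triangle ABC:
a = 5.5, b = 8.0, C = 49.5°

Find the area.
Two sides and the included angle (SAS): A = ½·a·b·sin(C) = ½·5.5·8.0·sin(49.5°)
sin(49.5°) ≈ 0.760406
A ≈ ½·44·0.760406 = 22·0.760406 ≈ 16.7289

Area = 16.73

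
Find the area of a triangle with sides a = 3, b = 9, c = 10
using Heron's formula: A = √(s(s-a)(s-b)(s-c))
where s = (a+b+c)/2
s = (3 + 9 + 10)/2 = 22/2 = 11
s − a = 8, s − b = 2, s − c = 1
s(s−a)(s−b)(s−c) = 11·8·2·1 = 176
Area = √176 ≈ 13.2665

s = 11.0, Area = 13.27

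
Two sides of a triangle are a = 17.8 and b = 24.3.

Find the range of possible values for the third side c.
Triangle inequality: |a − b| < c < a + b
|a − b| = |17.8 − 24.3| = 6.5
a + b = 17.8 + 24.3 = 42.1

6.5 < c < 42.1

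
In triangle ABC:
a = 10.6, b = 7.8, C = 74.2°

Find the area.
Two sides and the included angle (SAS): A = ½·a·b·sin(C) = ½·10.6·7.8·sin(74.2°)
sin(74.2°) ≈ 0.962218
A ≈ ½·82.68·0.962218 = 41.34·0.962218 ≈ 39.7781

Area = 39.78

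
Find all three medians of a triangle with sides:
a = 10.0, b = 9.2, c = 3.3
Median formula: m_a = ½√(2b² + 2c² − a²) (and cyclically). a² = 100, b² = 84.64, c² = 10.89.
m_a = ½√(2·84.64 + 2·10.89 − 100) = ½√91.06 ≈ ½·9.54254 ≈ 4.77127
m_b = ½√(2·100 + 2·10.89 − 84.64) = ½√137.14 ≈ ½·11.7107 ≈ 5.85534
m_c = ½√(2·100 + 2·84.64 − 10.89) = ½√358.39 ≈ ½·18.9312 ≈ 9.4656

m_a = 4.771, m_b = 5.855, m_c = 9.466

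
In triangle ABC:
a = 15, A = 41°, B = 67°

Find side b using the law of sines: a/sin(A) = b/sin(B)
a/sin(A) = b/sin(B)  ⇒  b = a·sin(B)/sin(A) = 15·sin(67°)/sin(41°)
sin(67°) ≈ 0.920505, sin(41°) ≈ 0.656059
b ≈ 15·0.920505/0.656059 ≈ 13.8076/0.656059 ≈ 21.0462

b = 21.05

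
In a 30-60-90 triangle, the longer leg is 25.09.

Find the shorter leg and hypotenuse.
In a 30-60-90 triangle the sides are in ratio 1 : √3 : 2, so short leg = long leg/√3 and hypotenuse = 2·(short leg).
Short leg = 25.09/√3 ≈ 25.09/1.73205 ≈ 14.4857
Hypotenuse = 2·14.4857 ≈ 28.9714

Short leg = 14.49, Hypotenuse = 28.97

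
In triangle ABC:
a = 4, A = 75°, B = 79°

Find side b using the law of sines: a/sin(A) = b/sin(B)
a/sin(A) = b/sin(B)  ⇒  b = a·sin(B)/sin(A) = 4·sin(79°)/sin(75°)
sin(79°) ≈ 0.981627, sin(75°) ≈ 0.965926
b ≈ 4·0.981627/0.965926 ≈ 3.92651/0.965926 ≈ 4.06502

b = 4.065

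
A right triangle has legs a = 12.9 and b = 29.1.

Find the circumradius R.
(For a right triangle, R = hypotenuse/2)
Hypotenuse c = √(a² + b²) = √(166.41 + 846.81) = √1013.22 ≈ 31.8311
R = c/2 ≈ 31.8311/2 ≈ 15.9156

R = 15.92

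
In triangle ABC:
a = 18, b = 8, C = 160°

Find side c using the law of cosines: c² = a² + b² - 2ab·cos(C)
c² = 18² + 8² − 2·18·8·cos(160°)
cos(160°) ≈ -0.939693
c² ≈ 324 + 64 − 288·(-0.939693) ≈ 388 + 270.631 ≈ 658.631
c ≈ √658.631 ≈ 25.6638

c = 25.66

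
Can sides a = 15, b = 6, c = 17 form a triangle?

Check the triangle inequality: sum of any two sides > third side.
a + b vs c: 15 + 6 = 21 > 17  ✓
a + c vs b: 15 + 17 = 32 > 6  ✓
b + c vs a: 6 + 17 = 23 > 15  ✓

Yes, triangle inequality satisfied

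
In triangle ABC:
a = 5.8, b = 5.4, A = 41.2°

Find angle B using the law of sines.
a/sin(A) = b/sin(B)  ⇒  sin(B) = b·sin(A)/a = 5.4·sin(41.2°)/5.8
sin(41.2°) ≈ 0.658689
sin(B) ≈ 5.4·0.658689/5.8 ≈ 3.55692/5.8 ≈ 0.613263
B = arcsin(0.613263) ≈ 37.8258°
(Since b ≤ a we need B ≤ A, so the obtuse alternative 180° − 37.8258° ≈ 142.174° is rejected.)

B = 37.83°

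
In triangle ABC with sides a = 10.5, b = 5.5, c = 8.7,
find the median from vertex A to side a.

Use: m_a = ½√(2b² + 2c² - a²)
m_a = ½√(2·5.5² + 2·8.7² − 10.5²) = ½√(2·30.25 + 2·75.69 − 110.25) = ½√(60.5 + 151.38 − 110.25) = ½√101.63
√101.63 ≈ 10.0812, so m_a ≈ 5.04059

m_a = 5.041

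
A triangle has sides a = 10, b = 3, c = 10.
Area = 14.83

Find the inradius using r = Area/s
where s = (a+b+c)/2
s = (10 + 3 + 10)/2 = 23/2 = 11.5
r = Area/s = 14.83/11.5 ≈ 1.28957

r = 1.29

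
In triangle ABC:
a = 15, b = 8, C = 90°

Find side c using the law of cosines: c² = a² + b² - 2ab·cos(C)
c² = 15² + 8² − 2·15·8·cos(90°)
cos(90°) ≈ 0
c² ≈ 225 + 64 − 240·(0) ≈ 289 − 0 ≈ 289
c ≈ √289 ≈ 17

c = 17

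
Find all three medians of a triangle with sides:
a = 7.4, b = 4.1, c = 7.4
Median formula: m_a = ½√(2b² + 2c² − a²) (and cyclically). a² = 54.76, b² = 16.81, c² = 54.76.
m_a = ½√(2·16.81 + 2·54.76 − 54.76) = ½√88.38 ≈ ½·9.40106 ≈ 4.70053
m_b = ½√(2·54.76 + 2·54.76 − 16.81) = ½√202.23 ≈ ½·14.2208 ≈ 7.11038
m_c = ½√(2·54.76 + 2·16.81 − 54.76) = ½√88.38 ≈ ½·9.40106 ≈ 4.70053

m_a = 4.701, m_b = 7.11, m_c = 4.701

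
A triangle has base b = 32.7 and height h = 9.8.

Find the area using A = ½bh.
A = ½·b·h = ½·32.7·9.8 = ½·320.46 = 160.23

Area = 160.23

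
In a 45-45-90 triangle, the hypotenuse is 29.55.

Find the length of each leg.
In a 45-45-90 triangle hypotenuse = leg·√2, so leg = hypotenuse/√2.
Leg = 29.55/√2 ≈ 29.55/1.41421 ≈ 20.895

Each leg = 20.9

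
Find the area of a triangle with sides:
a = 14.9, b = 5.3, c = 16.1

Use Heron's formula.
s = (14.9 + 5.3 + 16.1)/2 = 36.3/2 = 18.15
s − a = 3.25, s − b = 12.85, s − c = 2.05
s(s−a)(s−b)(s−c) = 18.15·3.25·12.85·2.05 ≈ 1553.88
Area = √1553.88 ≈ 39.4193

Area = 39.42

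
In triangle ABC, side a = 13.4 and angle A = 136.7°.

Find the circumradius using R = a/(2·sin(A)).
R = a/(2·sin(A)) = 13.4/(2·sin(136.7°))
sin(136.7°) ≈ 0.685818
R ≈ 13.4/(2·0.685818) = 13.4/1.37164 ≈ 9.76935

R = 9.769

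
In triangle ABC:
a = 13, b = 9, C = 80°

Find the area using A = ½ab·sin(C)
A = ½·a·b·sin(C) = ½·13·9·sin(80°)
sin(80°) ≈ 0.984808
A ≈ ½·117·0.984808 = 58.5·0.984808 ≈ 57.6113

Area = 57.61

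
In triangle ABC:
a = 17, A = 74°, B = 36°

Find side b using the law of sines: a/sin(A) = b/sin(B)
a/sin(A) = b/sin(B)  ⇒  b = a·sin(B)/sin(A) = 17·sin(36°)/sin(74°)
sin(36°) ≈ 0.587785, sin(74°) ≈ 0.961262
b ≈ 17·0.587785/0.961262 ≈ 9.99235/0.961262 ≈ 10.395

b = 10.4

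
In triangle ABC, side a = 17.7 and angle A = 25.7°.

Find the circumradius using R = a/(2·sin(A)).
R = a/(2·sin(A)) = 17.7/(2·sin(25.7°))
sin(25.7°) ≈ 0.433659
R ≈ 17.7/(2·0.433659) = 17.7/0.867318 ≈ 20.4077

R = 20.41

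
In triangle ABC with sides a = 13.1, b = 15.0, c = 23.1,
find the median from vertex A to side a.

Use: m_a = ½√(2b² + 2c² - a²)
m_a = ½√(2·15.0² + 2·23.1² − 13.1²) = ½√(2·225 + 2·533.61 − 171.61) = ½√(450 + 1067.22 − 171.61) = ½√1345.61
√1345.61 ≈ 36.6826, so m_a ≈ 18.3413

m_a = 18.34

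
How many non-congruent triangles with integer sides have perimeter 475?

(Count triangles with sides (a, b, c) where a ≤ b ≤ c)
Let a ≤ b ≤ c with a + b + c = 475. The only binding inequality is a + b > c, i.e. 475 − c > c, so c < 475/2; and c ≥ 475/3 since c is the largest side.
So 159 ≤ c ≤ 237. For each c, b runs from ⌈(475 − c)/2⌉ up to c (then a = 475 − b − c satisfies 1 ≤ a ≤ b automatically), giving c − ⌈(475 − c)/2⌉ + 1 choices.
Summing over c: 2 + 3 + 5 + 6 + … + 117 + 119  (79 terms, c = 159, …, 237) = 4760
Check (closed form: nearest integer to p²/48 for even p, (p+3)²/48 for odd p): (475+3)²/48 = 478²/48 = 228484/48 ≈ 4760.08 → 4760

4760 triangles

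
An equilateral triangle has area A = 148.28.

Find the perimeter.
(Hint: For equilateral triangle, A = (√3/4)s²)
A = (√3/4)s²  ⇒  s² = 4A/√3 = 4·148.28/√3 = 593.12/1.73205 ≈ 342.438
s ≈ √342.438 ≈ 18.5051
Perimeter = 3s ≈ 3·18.5051 ≈ 55.5152

Perimeter = 55.52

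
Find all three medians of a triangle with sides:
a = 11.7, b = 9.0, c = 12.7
Median formula: m_a = ½√(2b² + 2c² − a²) (and cyclically). a² = 136.89, b² = 81, c² = 161.29.
m_a = ½√(2·81 + 2·161.29 − 136.89) = ½√347.69 ≈ ½·18.6464 ≈ 9.32322
m_b = ½√(2·136.89 + 2·161.29 − 81) = ½√515.36 ≈ ½·22.7015 ≈ 11.3508
m_c = ½√(2·136.89 + 2·81 − 161.29) = ½√274.49 ≈ ½·16.5677 ≈ 8.28387

m_a = 9.323, m_b = 11.35, m_c = 8.284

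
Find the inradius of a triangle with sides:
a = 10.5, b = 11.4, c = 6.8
r = Area/s where s is the semi-perimeter.
s = (10.5 + 11.4 + 6.8)/2 = 28.7/2 = 14.35
Area = √(s(s−a)(s−b)(s−c)) = √(14.35·3.85·2.95·7.55) ≈ √1230.5 ≈ 35.0785
r ≈ 35.0785/14.35 ≈ 2.44449

r = 2.444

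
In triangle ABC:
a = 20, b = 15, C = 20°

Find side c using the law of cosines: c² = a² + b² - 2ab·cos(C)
c² = 20² + 15² − 2·20·15·cos(20°)
cos(20°) ≈ 0.939693
c² ≈ 400 + 225 − 600·(0.939693) ≈ 625 − 563.816 ≈ 61.1844
c ≈ √61.1844 ≈ 7.82205

c = 7.822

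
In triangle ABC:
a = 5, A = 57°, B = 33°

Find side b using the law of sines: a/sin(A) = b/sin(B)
a/sin(A) = b/sin(B)  ⇒  b = a·sin(B)/sin(A) = 5·sin(33°)/sin(57°)
sin(33°) ≈ 0.544639, sin(57°) ≈ 0.838671
b ≈ 5·0.544639/0.838671 ≈ 2.7232/0.838671 ≈ 3.24704

b = 3.247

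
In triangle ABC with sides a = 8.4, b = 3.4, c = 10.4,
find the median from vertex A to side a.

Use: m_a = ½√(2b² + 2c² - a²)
m_a = ½√(2·3.4² + 2·10.4² − 8.4²) = ½√(2·11.56 + 2·108.16 − 70.56) = ½√(23.12 + 216.32 − 70.56) = ½√168.88
√168.88 ≈ 12.9954, so m_a ≈ 6.49769

m_a = 6.498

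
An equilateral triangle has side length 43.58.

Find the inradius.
r = Area/s with s the semi-perimeter.
Area = (√3/4)·43.58² = (√3/4)·1899.2164 ≈ 0.433013·1899.2164 ≈ 822.385
s = 3·43.58/2 = 65.37
r ≈ 822.385/65.37 ≈ 12.5805
(Equivalently r = side/(2√3) = 43.58/3.4641 ≈ 12.5805.)

r = 12.58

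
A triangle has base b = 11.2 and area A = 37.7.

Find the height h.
A = ½·b·h  ⇒  h = 2A/b = 2·37.7/11.2 = 75.4/11.2 ≈ 6.73214

h = 6.732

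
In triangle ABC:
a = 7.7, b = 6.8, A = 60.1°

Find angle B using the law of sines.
a/sin(A) = b/sin(B)  ⇒  sin(B) = b·sin(A)/a = 6.8·sin(60.1°)/7.7
sin(60.1°) ≈ 0.866897
sin(B) ≈ 6.8·0.866897/7.7 ≈ 5.8949/7.7 ≈ 0.765571
B = arcsin(0.765571) ≈ 49.9578°
(Since b ≤ a we need B ≤ A, so the obtuse alternative 180° − 49.9578° ≈ 130.042° is rejected.)

B = 49.96°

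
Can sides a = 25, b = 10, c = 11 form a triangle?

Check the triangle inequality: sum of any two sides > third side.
a + b vs c: 25 + 10 = 35 > 11  ✓
a + c vs b: 25 + 11 = 36 > 10  ✓
b + c vs a: 10 + 11 = 21 ≤ 25  ✗

No: 10 + 11 = 21 is not > 25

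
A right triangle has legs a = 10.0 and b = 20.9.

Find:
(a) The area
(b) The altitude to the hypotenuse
(a) The legs are perpendicular, so Area = ½·a·b = ½·10.0·20.9 = ½·209 = 104.5
(b) Hypotenuse c = √(a² + b²) = √(100 + 436.81) = √536.81 ≈ 23.1692
    Area = ½·c·h_c  ⇒  h_c = 2·Area/c = 209/23.1692 ≈ 9.02061

Area = 104.5, h_c = 9.021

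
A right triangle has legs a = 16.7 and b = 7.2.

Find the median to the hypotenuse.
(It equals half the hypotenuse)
Hypotenuse c = √(a² + b²) = √(278.89 + 51.84) = √330.73 ≈ 18.186
Median to hypotenuse = c/2 ≈ 18.186/2 ≈ 9.09299

Median = 9.093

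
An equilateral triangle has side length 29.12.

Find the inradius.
r = Area/s with s the semi-perimeter.
Area = (√3/4)·29.12² = (√3/4)·847.9744 ≈ 0.433013·847.9744 ≈ 367.184
s = 3·29.12/2 = 43.68
r ≈ 367.184/43.68 ≈ 8.40622
(Equivalently r = side/(2√3) = 29.12/3.4641 ≈ 8.40622.)

r = 8.406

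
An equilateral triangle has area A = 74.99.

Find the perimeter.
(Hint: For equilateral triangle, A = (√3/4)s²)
A = (√3/4)s²  ⇒  s² = 4A/√3 = 4·74.99/√3 = 299.96/1.73205 ≈ 173.182
s ≈ √173.182 ≈ 13.1599
Perimeter = 3s ≈ 3·13.1599 ≈ 39.4796

Perimeter = 39.48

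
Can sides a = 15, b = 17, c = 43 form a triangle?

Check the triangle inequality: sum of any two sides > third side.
a + b vs c: 15 + 17 = 32 ≤ 43  ✗
a + c vs b: 15 + 43 = 58 > 17  ✓
b + c vs a: 17 + 43 = 60 > 15  ✓

No: 15 + 17 = 32 is not > 43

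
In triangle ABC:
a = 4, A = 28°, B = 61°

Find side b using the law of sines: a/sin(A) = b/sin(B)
a/sin(A) = b/sin(B)  ⇒  b = a·sin(B)/sin(A) = 4·sin(61°)/sin(28°)
sin(61°) ≈ 0.87462, sin(28°) ≈ 0.469472
b ≈ 4·0.87462/0.469472 ≈ 3.49848/0.469472 ≈ 7.45195

b = 7.452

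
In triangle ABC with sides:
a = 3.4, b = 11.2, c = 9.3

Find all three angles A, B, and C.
Law of cosines for each angle (a² = 11.56, b² = 125.44, c² = 86.49):
cos(A) = (b² + c² − a²)/(2bc) = (125.44 + 86.49 − 11.56)/(2·11.2·9.3) = 200.37/208.32 ≈ 0.961838  ⇒  A ≈ 15.8799°
cos(B) = (a² + c² − b²)/(2ac) = (11.56 + 86.49 − 125.44)/(2·3.4·9.3) = -27.39/63.24 ≈ -0.433112  ⇒  B ≈ 115.665°
cos(C) = (a² + b² − c²)/(2ab) = (11.56 + 125.44 − 86.49)/(2·3.4·11.2) = 50.51/76.16 ≈ 0.663209  ⇒  C ≈ 48.4549°
Check: A + B + C ≈ 180°

A = 15.88°, B = 115.7°, C = 48.45°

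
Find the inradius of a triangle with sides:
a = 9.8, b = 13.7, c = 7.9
r = Area/s where s is the semi-perimeter.
s = (9.8 + 13.7 + 7.9)/2 = 31.4/2 = 15.7
Area = √(s(s−a)(s−b)(s−c)) = √(15.7·5.9·2·7.8) ≈ √1445.03 ≈ 38.0135
r ≈ 38.0135/15.7 ≈ 2.42124

r = 2.421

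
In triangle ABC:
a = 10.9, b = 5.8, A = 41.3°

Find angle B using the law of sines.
a/sin(A) = b/sin(B)  ⇒  sin(B) = b·sin(A)/a = 5.8·sin(41.3°)/10.9
sin(41.3°) ≈ 0.660002
sin(B) ≈ 5.8·0.660002/10.9 ≈ 3.82801/10.9 ≈ 0.351194
B = arcsin(0.351194) ≈ 20.5603°
(Since b ≤ a we need B ≤ A, so the obtuse alternative 180° − 20.5603° ≈ 159.44° is rejected.)

B = 20.56°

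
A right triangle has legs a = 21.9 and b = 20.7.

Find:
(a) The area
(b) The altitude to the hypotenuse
(a) The legs are perpendicular, so Area = ½·a·b = ½·21.9·20.7 = ½·453.33 = 226.665
(b) Hypotenuse c = √(a² + b²) = √(479.61 + 428.49) = √908.1 ≈ 30.1347
    Area = ½·c·h_c  ⇒  h_c = 2·Area/c = 453.33/30.1347 ≈ 15.0435

Area = 226.665, h_c = 15.04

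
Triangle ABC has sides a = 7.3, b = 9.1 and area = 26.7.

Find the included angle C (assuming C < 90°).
Area = ½·a·b·sin(C)  ⇒  sin(C) = 2·Area/(a·b) = 2·26.7/(7.3·9.1) = 53.4/66.43 ≈ 0.803854
C = arcsin(0.803854) ≈ 53.4997° (taking the acute solution since C < 90°)

C = 53.5°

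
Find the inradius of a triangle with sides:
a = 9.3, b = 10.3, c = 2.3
r = Area/s where s is the semi-perimeter.
s = (9.3 + 10.3 + 2.3)/2 = 21.9/2 = 10.95
Area = √(s(s−a)(s−b)(s−c)) = √(10.95·1.65·0.65·8.65) ≈ √101.585 ≈ 10.0789
r ≈ 10.0789/10.95 ≈ 0.920449

r = 0.9204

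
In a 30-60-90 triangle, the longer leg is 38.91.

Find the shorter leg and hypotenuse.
In a 30-60-90 triangle the sides are in ratio 1 : √3 : 2, so short leg = long leg/√3 and hypotenuse = 2·(short leg).
Short leg = 38.91/√3 ≈ 38.91/1.73205 ≈ 22.4647
Hypotenuse = 2·22.4647 ≈ 44.9294

Short leg = 22.46, Hypotenuse = 44.93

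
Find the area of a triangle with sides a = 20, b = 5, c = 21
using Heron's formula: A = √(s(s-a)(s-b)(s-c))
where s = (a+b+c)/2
s = (20 + 5 + 21)/2 = 46/2 = 23
s − a = 3, s − b = 18, s − c = 2
s(s−a)(s−b)(s−c) = 23·3·18·2 = 2484
Area = √2484 ≈ 49.8397

s = 23.0, Area = 49.84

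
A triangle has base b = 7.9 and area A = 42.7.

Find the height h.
A = ½·b·h  ⇒  h = 2A/b = 2·42.7/7.9 = 85.4/7.9 ≈ 10.8101

h = 10.81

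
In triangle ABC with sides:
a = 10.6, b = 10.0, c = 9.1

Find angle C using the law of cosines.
c² = a² + b² − 2ab·cos(C)  ⇒  cos(C) = (a² + b² − c²)/(2ab)
cos(C) = (10.6² + 10.0² − 9.1²)/(2·10.6·10.0) = (112.36 + 100 − 82.81)/212 = 129.55/212 ≈ 0.611085
C = arccos(0.611085) ≈ 52.332°

C = 52.33°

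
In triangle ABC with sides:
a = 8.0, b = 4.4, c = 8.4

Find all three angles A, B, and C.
Law of cosines for each angle (a² = 64, b² = 19.36, c² = 70.56):
cos(A) = (b² + c² − a²)/(2bc) = (19.36 + 70.56 − 64)/(2·4.4·8.4) = 25.92/73.92 ≈ 0.350649  ⇒  A ≈ 69.473°
cos(B) = (a² + c² − b²)/(2ac) = (64 + 70.56 − 19.36)/(2·8.0·8.4) = 115.2/134.4 ≈ 0.857143  ⇒  B ≈ 31.0027°
cos(C) = (a² + b² − c²)/(2ab) = (64 + 19.36 − 70.56)/(2·8.0·4.4) = 12.8/70.4 ≈ 0.181818  ⇒  C ≈ 79.5243°
Check: A + B + C ≈ 180°

A = 69.47°, B = 31°, C = 79.52°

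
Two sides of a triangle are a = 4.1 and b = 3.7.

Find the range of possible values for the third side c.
Triangle inequality: |a − b| < c < a + b
|a − b| = |4.1 − 3.7| = 0.4
a + b = 4.1 + 3.7 = 7.8

0.4 < c < 7.8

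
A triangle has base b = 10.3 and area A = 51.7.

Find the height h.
A = ½·b·h  ⇒  h = 2A/b = 2·51.7/10.3 = 103.4/10.3 ≈ 10.0388

h = 10.04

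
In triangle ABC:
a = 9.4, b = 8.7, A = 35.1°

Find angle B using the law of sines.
a/sin(A) = b/sin(B)  ⇒  sin(B) = b·sin(A)/a = 8.7·sin(35.1°)/9.4
sin(35.1°) ≈ 0.575005
sin(B) ≈ 8.7·0.575005/9.4 ≈ 5.00255/9.4 ≈ 0.532186
B = arcsin(0.532186) ≈ 32.1533°
(Since b ≤ a we need B ≤ A, so the obtuse alternative 180° − 32.1533° ≈ 147.847° is rejected.)

B = 32.15°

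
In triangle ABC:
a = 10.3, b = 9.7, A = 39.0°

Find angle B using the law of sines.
a/sin(A) = b/sin(B)  ⇒  sin(B) = b·sin(A)/a = 9.7·sin(39.0°)/10.3
sin(39.0°) ≈ 0.62932
sin(B) ≈ 9.7·0.62932/10.3 ≈ 6.10441/10.3 ≈ 0.592661
B = arcsin(0.592661) ≈ 36.3461°
(Since b ≤ a we need B ≤ A, so the obtuse alternative 180° − 36.3461° ≈ 143.654° is rejected.)

B = 36.35°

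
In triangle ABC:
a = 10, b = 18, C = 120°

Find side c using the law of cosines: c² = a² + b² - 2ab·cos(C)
c² = 10² + 18² − 2·10·18·cos(120°)
cos(120°) ≈ -0.5
c² ≈ 100 + 324 − 360·(-0.5) ≈ 424 + 180 ≈ 604
c ≈ √604 ≈ 24.5764

c = 24.58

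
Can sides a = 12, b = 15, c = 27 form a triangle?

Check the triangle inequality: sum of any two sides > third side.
a + b vs c: 12 + 15 = 27 ≤ 27  ✗
a + c vs b: 12 + 27 = 39 > 15  ✓
b + c vs a: 15 + 27 = 42 > 12  ✓

No: 12 + 15 = 27 is not > 27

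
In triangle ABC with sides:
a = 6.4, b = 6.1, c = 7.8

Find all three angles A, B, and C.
Law of cosines for each angle (a² = 40.96, b² = 37.21, c² = 60.84):
cos(A) = (b² + c² − a²)/(2bc) = (37.21 + 60.84 − 40.96)/(2·6.1·7.8) = 57.09/95.16 ≈ 0.599937  ⇒  A ≈ 53.1346°
cos(B) = (a² + c² − b²)/(2ac) = (40.96 + 60.84 − 37.21)/(2·6.4·7.8) = 64.59/99.84 ≈ 0.646935  ⇒  B ≈ 49.6891°
cos(C) = (a² + b² − c²)/(2ab) = (40.96 + 37.21 − 60.84)/(2·6.4·6.1) = 17.33/78.08 ≈ 0.221952  ⇒  C ≈ 77.1763°
Check: A + B + C ≈ 180°

A = 53.13°, B = 49.69°, C = 77.18°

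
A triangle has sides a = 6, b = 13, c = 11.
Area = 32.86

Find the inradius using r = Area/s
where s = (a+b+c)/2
s = (6 + 13 + 11)/2 = 30/2 = 15
r = Area/s = 32.86/15 ≈ 2.19067

r = 2.191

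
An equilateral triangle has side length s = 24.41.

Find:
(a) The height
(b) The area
(a) The height splits the triangle into two 30-60-90 halves: h = s·√3/2 = 24.41·1.73205/2 ≈ 42.2794/2 ≈ 21.1397
(b) Area = (√3/4)·s² = (√3/4)·24.41² = (√3/4)·595.8481 ≈ 0.433013·595.8481 ≈ 258.01

Height = 21.14, Area = 258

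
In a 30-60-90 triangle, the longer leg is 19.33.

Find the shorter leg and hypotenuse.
In a 30-60-90 triangle the sides are in ratio 1 : √3 : 2, so short leg = long leg/√3 and hypotenuse = 2·(short leg).
Short leg = 19.33/√3 ≈ 19.33/1.73205 ≈ 11.1602
Hypotenuse = 2·11.1602 ≈ 22.3204

Short leg = 11.16, Hypotenuse = 22.32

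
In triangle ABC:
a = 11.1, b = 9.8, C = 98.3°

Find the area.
Two sides and the included angle (SAS): A = ½·a·b·sin(C) = ½·11.1·9.8·sin(98.3°)
sin(98.3°) ≈ 0.989526
A ≈ ½·108.78·0.989526 = 54.39·0.989526 ≈ 53.8203

Area = 53.82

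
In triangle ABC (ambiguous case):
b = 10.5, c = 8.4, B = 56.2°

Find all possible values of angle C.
b/sin(B) = c/sin(C)  ⇒  sin(C) = c·sin(B)/b = 8.4·sin(56.2°)/10.5
sin(56.2°) ≈ 0.830984
sin(C) ≈ 8.4·0.830984/10.5 ≈ 6.98027/10.5 ≈ 0.664788
Candidate 1: C₁ = arcsin(0.664788) ≈ 41.666°  →  A = 180° − 56.2° − 41.666° ≈ 82.134° > 0, valid
Candidate 2: C₂ = 180° − C₁ ≈ 138.334°  →  A = 180° − 56.2° − 138.334° ≈ -14.534° ≤ 0, not a valid triangle

C = 41.67° (one solution)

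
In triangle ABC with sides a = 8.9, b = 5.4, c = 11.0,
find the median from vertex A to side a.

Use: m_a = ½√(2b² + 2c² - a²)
m_a = ½√(2·5.4² + 2·11.0² − 8.9²) = ½√(2·29.16 + 2·121 − 79.21) = ½√(58.32 + 242 − 79.21) = ½√221.11
√221.11 ≈ 14.8698, so m_a ≈ 7.43488

m_a = 7.435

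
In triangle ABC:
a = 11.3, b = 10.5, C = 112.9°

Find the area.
Two sides and the included angle (SAS): A = ½·a·b·sin(C) = ½·11.3·10.5·sin(112.9°)
sin(112.9°) ≈ 0.921185
A ≈ ½·118.65·0.921185 = 59.325·0.921185 ≈ 54.6493

Area = 54.65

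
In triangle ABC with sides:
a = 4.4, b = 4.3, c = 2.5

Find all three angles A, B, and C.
Law of cosines for each angle (a² = 19.36, b² = 18.49, c² = 6.25):
cos(A) = (b² + c² − a²)/(2bc) = (18.49 + 6.25 − 19.36)/(2·4.3·2.5) = 5.38/21.5 ≈ 0.250233  ⇒  A ≈ 75.5087°
cos(B) = (a² + c² − b²)/(2ac) = (19.36 + 6.25 − 18.49)/(2·4.4·2.5) = 7.12/22 ≈ 0.323636  ⇒  B ≈ 71.117°
cos(C) = (a² + b² − c²)/(2ab) = (19.36 + 18.49 − 6.25)/(2·4.4·4.3) = 31.6/37.84 ≈ 0.835095  ⇒  C ≈ 33.3743°
Check: A + B + C ≈ 180°

A = 75.51°, B = 71.12°, C = 33.37°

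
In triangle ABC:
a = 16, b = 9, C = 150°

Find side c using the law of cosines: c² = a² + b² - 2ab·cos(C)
c² = 16² + 9² − 2·16·9·cos(150°)
cos(150°) ≈ -0.866025
c² ≈ 256 + 81 − 288·(-0.866025) ≈ 337 + 249.415 ≈ 586.415
c ≈ √586.415 ≈ 24.216

c = 24.22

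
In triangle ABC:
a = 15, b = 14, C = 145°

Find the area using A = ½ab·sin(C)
A = ½·a·b·sin(C) = ½·15·14·sin(145°)
sin(145°) ≈ 0.573576
A ≈ ½·210·0.573576 = 105·0.573576 ≈ 60.2255

Area = 60.23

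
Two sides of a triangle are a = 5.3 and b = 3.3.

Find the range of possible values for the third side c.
Triangle inequality: |a − b| < c < a + b
|a − b| = |5.3 − 3.3| = 2
a + b = 5.3 + 3.3 = 8.6

2 < c < 8.6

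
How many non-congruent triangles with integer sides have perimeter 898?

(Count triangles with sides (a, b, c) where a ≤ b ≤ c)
Let a ≤ b ≤ c with a + b + c = 898. The only binding inequality is a + b > c, i.e. 898 − c > c, so c < 898/2; and c ≥ 898/3 since c is the largest side.
So 300 ≤ c ≤ 448. For each c, b runs from ⌈(898 − c)/2⌉ up to c (then a = 898 − b − c satisfies 1 ≤ a ≤ b automatically), giving c − ⌈(898 − c)/2⌉ + 1 choices.
Summing over c: 2 + 3 + 5 + 6 + … + 222 + 224  (149 terms, c = 300, …, 448) = 16800
Check (closed form: nearest integer to p²/48 for even p, (p+3)²/48 for odd p): 898²/48 = 806404/48 ≈ 16800.08 → 16800

16800 triangles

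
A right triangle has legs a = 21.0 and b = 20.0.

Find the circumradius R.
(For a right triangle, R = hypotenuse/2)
Hypotenuse c = √(a² + b²) = √(441 + 400) = √841 ≈ 29
R = c/2 ≈ 29/2 ≈ 14.5

R = 14.5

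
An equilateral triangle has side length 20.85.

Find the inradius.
r = Area/s with s the semi-perimeter.
Area = (√3/4)·20.85² = (√3/4)·434.7225 ≈ 0.433013·434.7225 ≈ 188.24
s = 3·20.85/2 = 31.275
r ≈ 188.24/31.275 ≈ 6.01888
(Equivalently r = side/(2√3) = 20.85/3.4641 ≈ 6.01888.)

r = 6.019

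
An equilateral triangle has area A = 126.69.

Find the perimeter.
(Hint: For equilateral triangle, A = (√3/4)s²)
A = (√3/4)s²  ⇒  s² = 4A/√3 = 4·126.69/√3 = 506.76/1.73205 ≈ 292.578
s ≈ √292.578 ≈ 17.1049
Perimeter = 3s ≈ 3·17.1049 ≈ 51.3147

Perimeter = 51.31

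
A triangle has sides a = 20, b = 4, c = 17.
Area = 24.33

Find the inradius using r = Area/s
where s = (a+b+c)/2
s = (20 + 4 + 17)/2 = 41/2 = 20.5
r = Area/s = 24.33/20.5 ≈ 1.18683

r = 1.187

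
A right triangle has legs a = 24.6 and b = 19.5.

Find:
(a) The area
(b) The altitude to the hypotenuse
(a) The legs are perpendicular, so Area = ½·a·b = ½·24.6·19.5 = ½·479.7 = 239.85
(b) Hypotenuse c = √(a² + b²) = √(605.16 + 380.25) = √985.41 ≈ 31.3912
    Area = ½·c·h_c  ⇒  h_c = 2·Area/c = 479.7/31.3912 ≈ 15.2813

Area = 239.85, h_c = 15.28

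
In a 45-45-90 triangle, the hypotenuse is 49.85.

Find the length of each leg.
In a 45-45-90 triangle hypotenuse = leg·√2, so leg = hypotenuse/√2.
Leg = 49.85/√2 ≈ 49.85/1.41421 ≈ 35.2493

Each leg = 35.25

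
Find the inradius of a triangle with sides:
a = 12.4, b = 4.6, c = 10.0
r = Area/s where s is the semi-perimeter.
s = (12.4 + 4.6 + 10.0)/2 = 27/2 = 13.5
Area = √(s(s−a)(s−b)(s−c)) = √(13.5·1.1·8.9·3.5) ≈ √462.577 ≈ 21.5076
r ≈ 21.5076/13.5 ≈ 1.59316

r = 1.593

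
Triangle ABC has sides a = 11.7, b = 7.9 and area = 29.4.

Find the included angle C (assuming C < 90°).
Area = ½·a·b·sin(C)  ⇒  sin(C) = 2·Area/(a·b) = 2·29.4/(11.7·7.9) = 58.8/92.43 ≈ 0.636157
C = arcsin(0.636157) ≈ 39.5059° (taking the acute solution since C < 90°)

C = 39.51°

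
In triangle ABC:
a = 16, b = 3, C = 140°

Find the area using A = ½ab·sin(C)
A = ½·a·b·sin(C) = ½·16·3·sin(140°)
sin(140°) ≈ 0.642788
A ≈ ½·48·0.642788 = 24·0.642788 ≈ 15.4269

Area = 15.43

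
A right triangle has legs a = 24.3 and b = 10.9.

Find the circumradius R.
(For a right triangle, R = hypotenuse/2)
Hypotenuse c = √(a² + b²) = √(590.49 + 118.81) = √709.3 ≈ 26.6327
R = c/2 ≈ 26.6327/2 ≈ 13.3163

R = 13.32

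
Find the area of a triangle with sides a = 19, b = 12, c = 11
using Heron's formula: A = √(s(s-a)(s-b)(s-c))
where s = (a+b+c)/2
s = (19 + 12 + 11)/2 = 42/2 = 21
s − a = 2, s − b = 9, s − c = 10
s(s−a)(s−b)(s−c) = 21·2·9·10 = 3780
Area = √3780 ≈ 61.4817

s = 21.0, Area = 61.48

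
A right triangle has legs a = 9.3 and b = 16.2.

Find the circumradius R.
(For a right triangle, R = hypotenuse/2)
Hypotenuse c = √(a² + b²) = √(86.49 + 262.44) = √348.93 ≈ 18.6797
R = c/2 ≈ 18.6797/2 ≈ 9.33983

R = 9.34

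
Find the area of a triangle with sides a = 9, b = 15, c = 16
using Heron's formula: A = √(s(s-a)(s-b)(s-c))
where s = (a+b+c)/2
s = (9 + 15 + 16)/2 = 40/2 = 20
s − a = 11, s − b = 5, s − c = 4
s(s−a)(s−b)(s−c) = 20·11·5·4 = 4400
Area = √4400 ≈ 66.3325

s = 20.0, Area = 66.33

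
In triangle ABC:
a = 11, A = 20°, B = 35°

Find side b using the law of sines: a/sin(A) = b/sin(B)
a/sin(A) = b/sin(B)  ⇒  b = a·sin(B)/sin(A) = 11·sin(35°)/sin(20°)
sin(35°) ≈ 0.573576, sin(20°) ≈ 0.34202
b ≈ 11·0.573576/0.34202 ≈ 6.30934/0.34202 ≈ 18.4473

b = 18.45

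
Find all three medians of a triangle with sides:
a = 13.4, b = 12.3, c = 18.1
Median formula: m_a = ½√(2b² + 2c² − a²) (and cyclically). a² = 179.56, b² = 151.29, c² = 327.61.
m_a = ½√(2·151.29 + 2·327.61 − 179.56) = ½√778.24 ≈ ½·27.897 ≈ 13.9485
m_b = ½√(2·179.56 + 2·327.61 − 151.29) = ½√863.05 ≈ ½·29.3777 ≈ 14.6889
m_c = ½√(2·179.56 + 2·151.29 − 327.61) = ½√334.09 ≈ ½·18.2781 ≈ 9.13906

m_a = 13.95, m_b = 14.69, m_c = 9.139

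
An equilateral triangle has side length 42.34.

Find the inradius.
r = Area/s with s the semi-perimeter.
Area = (√3/4)·42.34² = (√3/4)·1792.6756 ≈ 0.433013·1792.6756 ≈ 776.251
s = 3·42.34/2 = 63.51
r ≈ 776.251/63.51 ≈ 12.2225
(Equivalently r = side/(2√3) = 42.34/3.4641 ≈ 12.2225.)

r = 12.22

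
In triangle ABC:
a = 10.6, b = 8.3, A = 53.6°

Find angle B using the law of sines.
a/sin(A) = b/sin(B)  ⇒  sin(B) = b·sin(A)/a = 8.3·sin(53.6°)/10.6
sin(53.6°) ≈ 0.804894
sin(B) ≈ 8.3·0.804894/10.6 ≈ 6.68062/10.6 ≈ 0.630247
B = arcsin(0.630247) ≈ 39.0684°
(Since b ≤ a we need B ≤ A, so the obtuse alternative 180° − 39.0684° ≈ 140.932° is rejected.)

B = 39.07°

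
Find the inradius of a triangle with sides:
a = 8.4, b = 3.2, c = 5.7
r = Area/s where s is the semi-perimeter.
s = (8.4 + 3.2 + 5.7)/2 = 17.3/2 = 8.65
Area = √(s(s−a)(s−b)(s−c)) = √(8.65·0.25·5.45·2.95) ≈ √34.7676 ≈ 5.89641
r ≈ 5.89641/8.65 ≈ 0.681665

r = 0.6817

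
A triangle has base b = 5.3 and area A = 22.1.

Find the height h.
A = ½·b·h  ⇒  h = 2A/b = 2·22.1/5.3 = 44.2/5.3 ≈ 8.33962

h = 8.34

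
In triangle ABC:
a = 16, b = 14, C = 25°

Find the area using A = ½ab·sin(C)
A = ½·a·b·sin(C) = ½·16·14·sin(25°)
sin(25°) ≈ 0.422618
A ≈ ½·224·0.422618 = 112·0.422618 ≈ 47.3332

Area = 47.33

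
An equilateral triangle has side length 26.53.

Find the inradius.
r = Area/s with s the semi-perimeter.
Area = (√3/4)·26.53² = (√3/4)·703.8409 ≈ 0.433013·703.8409 ≈ 304.772
s = 3·26.53/2 = 39.795
r ≈ 304.772/39.795 ≈ 7.65855
(Equivalently r = side/(2√3) = 26.53/3.4641 ≈ 7.65855.)

r = 7.659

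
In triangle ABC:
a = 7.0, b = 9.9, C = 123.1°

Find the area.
Two sides and the included angle (SAS): A = ½·a·b·sin(C) = ½·7.0·9.9·sin(123.1°)
sin(123.1°) ≈ 0.837719
A ≈ ½·69.3·0.837719 = 34.65·0.837719 ≈ 29.027

Area = 29.03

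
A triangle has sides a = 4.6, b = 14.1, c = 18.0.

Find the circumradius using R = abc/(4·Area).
First find the area with Heron's formula.
s = (4.6 + 14.1 + 18.0)/2 = 18.35
Area = √(s(s−a)(s−b)(s−c)) = √(18.35·13.75·4.25·0.35) ≈ √375.315 ≈ 19.373
abc = 4.6·14.1·18.0 = 1167.48
R = abc/(4·Area) ≈ 1167.48/(4·19.373) = 1167.48/77.4922 ≈ 15.0658

R = 15.07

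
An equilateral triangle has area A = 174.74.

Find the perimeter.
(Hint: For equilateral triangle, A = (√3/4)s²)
A = (√3/4)s²  ⇒  s² = 4A/√3 = 4·174.74/√3 = 698.96/1.73205 ≈ 403.545
s ≈ √403.545 ≈ 20.0884
Perimeter = 3s ≈ 3·20.0884 ≈ 60.2653

Perimeter = 60.27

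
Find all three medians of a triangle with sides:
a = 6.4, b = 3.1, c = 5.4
Median formula: m_a = ½√(2b² + 2c² − a²) (and cyclically). a² = 40.96, b² = 9.61, c² = 29.16.
m_a = ½√(2·9.61 + 2·29.16 − 40.96) = ½√36.58 ≈ ½·6.04814 ≈ 3.02407
m_b = ½√(2·40.96 + 2·29.16 − 9.61) = ½√130.63 ≈ ½·11.4293 ≈ 5.71467
m_c = ½√(2·40.96 + 2·9.61 − 29.16) = ½√71.98 ≈ ½·8.4841 ≈ 4.24205

m_a = 3.024, m_b = 5.715, m_c = 4.242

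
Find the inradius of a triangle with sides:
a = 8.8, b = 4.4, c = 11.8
r = Area/s where s is the semi-perimeter.
s = (8.8 + 4.4 + 11.8)/2 = 25/2 = 12.5
Area = √(s(s−a)(s−b)(s−c)) = √(12.5·3.7·8.1·0.7) ≈ √262.238 ≈ 16.1937
r ≈ 16.1937/12.5 ≈ 1.2955

r = 1.295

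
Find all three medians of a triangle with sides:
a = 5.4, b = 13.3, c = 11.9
Median formula: m_a = ½√(2b² + 2c² − a²) (and cyclically). a² = 29.16, b² = 176.89, c² = 141.61.
m_a = ½√(2·176.89 + 2·141.61 − 29.16) = ½√607.84 ≈ ½·24.6544 ≈ 12.3272
m_b = ½√(2·29.16 + 2·141.61 − 176.89) = ½√164.65 ≈ ½·12.8316 ≈ 6.4158
m_c = ½√(2·29.16 + 2·176.89 − 141.61) = ½√270.49 ≈ ½·16.4466 ≈ 8.22329

m_a = 12.33, m_b = 6.416, m_c = 8.223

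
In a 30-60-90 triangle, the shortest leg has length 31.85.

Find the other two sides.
In a 30-60-90 triangle the sides are in ratio 1 : √3 : 2 (short leg : long leg : hypotenuse).
Long leg = 31.85·√3 ≈ 31.85·1.73205 ≈ 55.1658
Hypotenuse = 2·31.85 = 63.7

Long leg = 31.85√3 = 55.17, Hypotenuse = 63.7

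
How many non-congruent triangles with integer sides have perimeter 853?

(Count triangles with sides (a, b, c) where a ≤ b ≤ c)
Let a ≤ b ≤ c with a + b + c = 853. The only binding inequality is a + b > c, i.e. 853 − c > c, so c < 853/2; and c ≥ 853/3 since c is the largest side.
So 285 ≤ c ≤ 426. For each c, b runs from ⌈(853 − c)/2⌉ up to c (then a = 853 − b − c satisfies 1 ≤ a ≤ b automatically), giving c − ⌈(853 − c)/2⌉ + 1 choices.
Summing over c: 2 + 3 + 5 + 6 + … + 212 + 213  (142 terms, c = 285, …, 426) = 15265
Check (closed form: nearest integer to p²/48 for even p, (p+3)²/48 for odd p): (853+3)²/48 = 856²/48 = 732736/48 ≈ 15265.33 → 15265

15265 triangles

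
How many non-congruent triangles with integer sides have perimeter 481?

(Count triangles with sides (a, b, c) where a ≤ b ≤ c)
Let a ≤ b ≤ c with a + b + c = 481. The only binding inequality is a + b > c, i.e. 481 − c > c, so c < 481/2; and c ≥ 481/3 since c is the largest side.
So 161 ≤ c ≤ 240. For each c, b runs from ⌈(481 − c)/2⌉ up to c (then a = 481 − b − c satisfies 1 ≤ a ≤ b automatically), giving c − ⌈(481 − c)/2⌉ + 1 choices.
Summing over c: 2 + 3 + 5 + 6 + … + 119 + 120  (80 terms, c = 161, …, 240) = 4880
Check (closed form: nearest integer to p²/48 for even p, (p+3)²/48 for odd p): (481+3)²/48 = 484²/48 = 234256/48 ≈ 4880.33 → 4880

4880 triangles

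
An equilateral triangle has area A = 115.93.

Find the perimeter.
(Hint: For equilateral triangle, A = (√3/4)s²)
A = (√3/4)s²  ⇒  s² = 4A/√3 = 4·115.93/√3 = 463.72/1.73205 ≈ 267.729
s ≈ √267.729 ≈ 16.3624
Perimeter = 3s ≈ 3·16.3624 ≈ 49.0873

Perimeter = 49.09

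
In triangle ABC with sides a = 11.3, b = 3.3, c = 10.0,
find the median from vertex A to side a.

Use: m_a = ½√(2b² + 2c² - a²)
m_a = ½√(2·3.3² + 2·10.0² − 11.3²) = ½√(2·10.89 + 2·100 − 127.69) = ½√(21.78 + 200 − 127.69) = ½√94.09
√94.09 ≈ 9.7, so m_a ≈ 4.85

m_a = 4.85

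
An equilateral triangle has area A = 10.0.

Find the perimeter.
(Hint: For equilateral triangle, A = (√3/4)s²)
A = (√3/4)s²  ⇒  s² = 4A/√3 = 4·10.0/√3 = 40/1.73205 ≈ 23.094
s ≈ √23.094 ≈ 4.80562
Perimeter = 3s ≈ 3·4.80562 ≈ 14.4169

Perimeter = 14.42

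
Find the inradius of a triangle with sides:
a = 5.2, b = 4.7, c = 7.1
r = Area/s where s is the semi-perimeter.
s = (5.2 + 4.7 + 7.1)/2 = 17/2 = 8.5
Area = √(s(s−a)(s−b)(s−c)) = √(8.5·3.3·3.8·1.4) ≈ √149.226 ≈ 12.2158
r ≈ 12.2158/8.5 ≈ 1.43715

r = 1.437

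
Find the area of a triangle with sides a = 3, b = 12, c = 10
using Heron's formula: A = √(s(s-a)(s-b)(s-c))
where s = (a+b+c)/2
s = (3 + 12 + 10)/2 = 25/2 = 12.5
s − a = 9.5, s − b = 0.5, s − c = 2.5
s(s−a)(s−b)(s−c) = 12.5·9.5·0.5·2.5 = 148.4375
Area = √148.4375 ≈ 12.1835

s = 12.5, Area = 12.18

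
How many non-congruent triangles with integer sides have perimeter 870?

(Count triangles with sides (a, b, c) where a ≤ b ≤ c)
Let a ≤ b ≤ c with a + b + c = 870. The only binding inequality is a + b > c, i.e. 870 − c > c, so c < 870/2; and c ≥ 870/3 since c is the largest side.
So 290 ≤ c ≤ 434. For each c, b runs from ⌈(870 − c)/2⌉ up to c (then a = 870 − b − c satisfies 1 ≤ a ≤ b automatically), giving c − ⌈(870 − c)/2⌉ + 1 choices.
Summing over c: 1 + 2 + 4 + 5 + … + 215 + 217  (145 terms, c = 290, …, 434) = 15769
Check (closed form: nearest integer to p²/48 for even p, (p+3)²/48 for odd p): 870²/48 = 756900/48 ≈ 15768.75 → 15769

15769 triangles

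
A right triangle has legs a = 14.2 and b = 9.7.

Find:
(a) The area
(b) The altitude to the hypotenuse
(a) The legs are perpendicular, so Area = ½·a·b = ½·14.2·9.7 = ½·137.74 = 68.87
(b) Hypotenuse c = √(a² + b²) = √(201.64 + 94.09) = √295.73 ≈ 17.1968
    Area = ½·c·h_c  ⇒  h_c = 2·Area/c = 137.74/17.1968 ≈ 8.00963

Area = 68.87, h_c = 8.01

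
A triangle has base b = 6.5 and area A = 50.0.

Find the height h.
A = ½·b·h  ⇒  h = 2A/b = 2·50.0/6.5 = 100/6.5 ≈ 15.3846

h = 15.38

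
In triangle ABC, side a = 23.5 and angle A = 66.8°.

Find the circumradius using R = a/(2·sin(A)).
R = a/(2·sin(A)) = 23.5/(2·sin(66.8°))
sin(66.8°) ≈ 0.919135
R ≈ 23.5/(2·0.919135) = 23.5/1.83827 ≈ 12.7838

R = 12.78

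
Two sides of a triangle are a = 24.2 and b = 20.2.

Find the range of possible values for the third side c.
Triangle inequality: |a − b| < c < a + b
|a − b| = |24.2 − 20.2| = 4
a + b = 24.2 + 20.2 = 44.4

4 < c < 44.4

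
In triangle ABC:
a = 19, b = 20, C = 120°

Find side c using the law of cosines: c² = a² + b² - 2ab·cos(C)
c² = 19² + 20² − 2·19·20·cos(120°)
cos(120°) ≈ -0.5
c² ≈ 361 + 400 − 760·(-0.5) ≈ 761 + 380 ≈ 1141
c ≈ √1141 ≈ 33.7787

c = 33.78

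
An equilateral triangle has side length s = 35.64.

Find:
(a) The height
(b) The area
(a) The height splits the triangle into two 30-60-90 halves: h = s·√3/2 = 35.64·1.73205/2 ≈ 61.7303/2 ≈ 30.8651
(b) Area = (√3/4)·s² = (√3/4)·35.64² = (√3/4)·1270.2096 ≈ 0.433013·1270.2096 ≈ 550.017

Height = 30.87, Area = 550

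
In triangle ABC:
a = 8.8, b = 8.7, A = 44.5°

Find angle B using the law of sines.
a/sin(A) = b/sin(B)  ⇒  sin(B) = b·sin(A)/a = 8.7·sin(44.5°)/8.8
sin(44.5°) ≈ 0.700909
sin(B) ≈ 8.7·0.700909/8.8 ≈ 6.09791/8.8 ≈ 0.692944
B = arcsin(0.692944) ≈ 43.8636°
(Since b ≤ a we need B ≤ A, so the obtuse alternative 180° − 43.8636° ≈ 136.136° is rejected.)

B = 43.86°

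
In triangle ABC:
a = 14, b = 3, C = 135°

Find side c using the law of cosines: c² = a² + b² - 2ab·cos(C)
c² = 14² + 3² − 2·14·3·cos(135°)
cos(135°) ≈ -0.707107
c² ≈ 196 + 9 − 84·(-0.707107) ≈ 205 + 59.397 ≈ 264.397
c ≈ √264.397 ≈ 16.2603

c = 16.26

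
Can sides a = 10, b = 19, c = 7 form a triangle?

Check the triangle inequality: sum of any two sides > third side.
a + b vs c: 10 + 19 = 29 > 7  ✓
a + c vs b: 10 + 7 = 17 ≤ 19  ✗
b + c vs a: 19 + 7 = 26 > 10  ✓

No: 10 + 7 = 17 is not > 19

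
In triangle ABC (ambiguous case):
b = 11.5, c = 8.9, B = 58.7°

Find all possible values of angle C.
b/sin(B) = c/sin(C)  ⇒  sin(C) = c·sin(B)/b = 8.9·sin(58.7°)/11.5
sin(58.7°) ≈ 0.854459
sin(C) ≈ 8.9·0.854459/11.5 ≈ 7.60468/11.5 ≈ 0.661277
Candidate 1: C₁ = arcsin(0.661277) ≈ 41.3973°  →  A = 180° − 58.7° − 41.3973° ≈ 79.9027° > 0, valid
Candidate 2: C₂ = 180° − C₁ ≈ 138.603°  →  A = 180° − 58.7° − 138.603° ≈ -17.3027° ≤ 0, not a valid triangle

C = 41.4° (one solution)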